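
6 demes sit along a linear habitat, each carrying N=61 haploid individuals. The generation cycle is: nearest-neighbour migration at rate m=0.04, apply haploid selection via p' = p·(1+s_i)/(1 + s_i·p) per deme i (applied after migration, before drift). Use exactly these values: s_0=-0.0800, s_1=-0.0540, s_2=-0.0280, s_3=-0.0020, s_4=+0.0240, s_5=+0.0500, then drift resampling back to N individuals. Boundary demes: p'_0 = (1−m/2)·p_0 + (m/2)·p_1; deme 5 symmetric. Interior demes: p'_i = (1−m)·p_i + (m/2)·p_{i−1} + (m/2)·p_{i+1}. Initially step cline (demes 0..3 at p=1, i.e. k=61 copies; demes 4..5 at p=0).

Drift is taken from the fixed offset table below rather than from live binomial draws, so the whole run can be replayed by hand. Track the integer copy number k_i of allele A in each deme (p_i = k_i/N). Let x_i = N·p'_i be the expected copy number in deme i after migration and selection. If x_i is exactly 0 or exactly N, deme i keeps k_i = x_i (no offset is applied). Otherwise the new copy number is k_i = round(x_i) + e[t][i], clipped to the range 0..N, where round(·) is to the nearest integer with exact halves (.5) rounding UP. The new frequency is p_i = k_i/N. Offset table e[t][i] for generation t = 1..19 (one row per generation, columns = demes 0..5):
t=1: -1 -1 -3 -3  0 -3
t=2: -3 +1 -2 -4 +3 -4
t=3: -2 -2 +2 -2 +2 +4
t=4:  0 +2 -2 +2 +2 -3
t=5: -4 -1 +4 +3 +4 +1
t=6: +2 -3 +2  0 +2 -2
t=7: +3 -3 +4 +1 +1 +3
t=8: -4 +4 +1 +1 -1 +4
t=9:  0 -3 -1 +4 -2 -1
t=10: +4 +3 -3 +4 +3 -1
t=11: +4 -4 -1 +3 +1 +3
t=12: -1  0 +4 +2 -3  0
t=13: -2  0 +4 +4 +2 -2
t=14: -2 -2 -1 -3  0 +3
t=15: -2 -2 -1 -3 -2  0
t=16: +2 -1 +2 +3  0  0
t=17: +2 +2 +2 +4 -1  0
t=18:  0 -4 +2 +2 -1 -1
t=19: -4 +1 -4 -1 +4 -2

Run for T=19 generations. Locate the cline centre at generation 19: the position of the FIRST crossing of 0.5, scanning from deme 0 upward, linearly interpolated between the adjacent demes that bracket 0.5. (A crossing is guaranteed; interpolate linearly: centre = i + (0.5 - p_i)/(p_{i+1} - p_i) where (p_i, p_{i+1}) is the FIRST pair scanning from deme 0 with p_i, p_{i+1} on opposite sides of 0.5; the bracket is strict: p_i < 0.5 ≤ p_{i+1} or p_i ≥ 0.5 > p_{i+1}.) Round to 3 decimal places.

t=0: k=[61 61 61 61 0 0]
t=1: x=[61.0000 61.0000 61.0000 59.7776 1.2487 0.0000] k=[61 61 61 57 1 0]
t=2: x=[61.0000 61.0000 60.9177 55.9507 2.1486 0.0210] k=[61 61 59 52 5 0]
t=3: x=[61.0000 60.9577 58.8416 51.1835 5.9665 0.1050] k=[61 59 61 49 8 4]
t=4: x=[60.9565 58.9740 60.7120 48.4000 8.9191 4.2697] k=[61 61 59 50 11 1]
t=5: x=[61.0000 60.9577 58.8006 49.3812 11.8041 1.2588] k=[61 60 61 52 16 2]
t=6: x=[60.9783 59.9861 60.7943 51.4439 16.7264 2.3895] k=[61 57 61 51 19 0]
t=7: x=[60.9131 56.9553 60.7120 50.5427 19.5739 0.3989] k=[61 54 61 52 21 3]
t=8: x=[60.8479 53.9408 60.6708 51.5440 21.5897 3.5183] k=[57 58 61 53 21 8]
t=9: x=[56.6983 57.8797 60.7737 52.5054 21.7105 8.6147] k=[57 55 60 57 20 8]
t=10: x=[56.6338 54.8393 59.8072 56.3113 20.8240 8.5940] k=[61 58 57 60 24 8]
t=11: x=[60.9348 57.8797 56.9745 59.2165 24.7480 8.6768] k=[61 54 56 61 26 12]
t=12: x=[60.8479 53.8364 55.9295 60.1984 26.7758 12.7655] k=[60 54 60 61 24 13]
t=13: x=[59.7845 53.8990 59.8689 60.2385 24.8686 13.7322] k=[58 54 61 61 27 12]
t=14: x=[57.6668 53.8782 60.8560 60.3187 27.7383 12.7861] k=[56 52 60 57 28 16]
t=15: x=[55.5180 51.8152 59.7456 56.4716 28.7001 16.8280] k=[54 50 59 53 27 17]
t=16: x=[53.3812 49.7599 58.6363 52.5855 27.6782 17.8089] k=[55 49 61 56 28 18]
t=17: x=[54.4054 48.8281 60.6503 55.5300 28.7202 18.8291] k=[56 51 61 60 28 19]
t=18: x=[55.4965 50.8385 60.7737 59.3768 28.8203 19.8273] k=[55 47 61 61 28 19]
t=19: x=[54.3626 46.8456 60.7120 60.3387 28.8404 19.8273] k=[50 48 57 59 33 18]

4.167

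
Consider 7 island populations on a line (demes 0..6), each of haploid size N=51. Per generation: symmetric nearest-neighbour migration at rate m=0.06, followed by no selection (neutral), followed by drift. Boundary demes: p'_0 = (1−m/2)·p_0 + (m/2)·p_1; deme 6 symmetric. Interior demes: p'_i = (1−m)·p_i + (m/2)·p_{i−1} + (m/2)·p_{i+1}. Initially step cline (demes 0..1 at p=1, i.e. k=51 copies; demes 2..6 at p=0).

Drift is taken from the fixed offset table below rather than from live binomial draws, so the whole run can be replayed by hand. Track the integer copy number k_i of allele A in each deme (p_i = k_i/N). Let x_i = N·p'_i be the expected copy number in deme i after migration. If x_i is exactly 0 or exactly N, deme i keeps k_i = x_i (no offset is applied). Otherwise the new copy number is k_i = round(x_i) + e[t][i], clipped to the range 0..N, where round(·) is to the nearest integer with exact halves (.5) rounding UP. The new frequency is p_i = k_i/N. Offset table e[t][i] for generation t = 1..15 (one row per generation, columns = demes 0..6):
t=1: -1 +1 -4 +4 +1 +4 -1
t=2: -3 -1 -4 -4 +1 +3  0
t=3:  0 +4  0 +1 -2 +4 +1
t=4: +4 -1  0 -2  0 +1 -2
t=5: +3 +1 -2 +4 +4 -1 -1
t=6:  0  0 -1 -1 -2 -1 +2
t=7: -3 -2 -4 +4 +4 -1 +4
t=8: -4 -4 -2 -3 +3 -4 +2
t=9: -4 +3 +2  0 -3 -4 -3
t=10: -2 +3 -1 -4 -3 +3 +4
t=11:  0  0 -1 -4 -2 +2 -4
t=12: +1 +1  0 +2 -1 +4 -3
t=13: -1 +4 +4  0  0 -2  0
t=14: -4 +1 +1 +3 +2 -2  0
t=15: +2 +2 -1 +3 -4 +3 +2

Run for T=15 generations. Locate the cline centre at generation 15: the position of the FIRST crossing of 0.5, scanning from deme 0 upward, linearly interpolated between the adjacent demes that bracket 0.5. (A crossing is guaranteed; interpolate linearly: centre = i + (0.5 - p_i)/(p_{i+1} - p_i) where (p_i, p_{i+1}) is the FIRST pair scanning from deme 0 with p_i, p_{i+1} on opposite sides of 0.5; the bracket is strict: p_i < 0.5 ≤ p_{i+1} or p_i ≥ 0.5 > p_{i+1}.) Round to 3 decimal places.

1.586

t=0: k=[51 51 0 0 0 0 0]
t=1: x=[51.0000 49.4700 1.5300 0.0000 0.0000 0.0000 0.0000] k=[51 50 0 0 0 0 0]
t=2: x=[50.9700 48.5300 1.5000 0.0000 0.0000 0.0000 0.0000] k=[48 48 0 0 0 0 0]
t=3: x=[48.0000 46.5600 1.4400 0.0000 0.0000 0.0000 0.0000] k=[48 51 1 0 0 0 0]
t=4: x=[48.0900 49.4100 2.4700 0.0300 0.0000 0.0000 0.0000] k=[51 48 2 0 0 0 0]
t=5: x=[50.9100 46.7100 3.3200 0.0600 0.0000 0.0000 0.0000] k=[51 48 1 4 0 0 0]
t=6: x=[50.9100 46.6800 2.5000 3.7900 0.1200 0.0000 0.0000] k=[51 47 2 3 0 0 0]
t=7: x=[50.8800 45.7700 3.3800 2.8800 0.0900 0.0000 0.0000] k=[48 44 0 7 4 0 0]
t=8: x=[47.8800 42.8000 1.5300 6.7000 3.9700 0.1200 0.0000] k=[44 39 0 4 7 0 0]
t=9: x=[43.8500 37.9800 1.2900 3.9700 6.7000 0.2100 0.0000] k=[40 41 3 4 4 0 0]
t=10: x=[40.0300 39.8300 4.1700 3.9700 3.8800 0.1200 0.0000] k=[38 43 3 0 1 3 0]
t=11: x=[38.1500 41.6500 4.1100 0.1200 1.0300 2.8500 0.0900] k=[38 42 3 0 0 5 0]
t=12: x=[38.1200 40.7100 4.0800 0.0900 0.1500 4.7000 0.1500] k=[39 42 4 2 0 9 0]
t=13: x=[39.0900 40.7700 5.0800 2.0000 0.3300 8.4600 0.2700] k=[38 45 9 2 0 6 0]
t=14: x=[38.2100 43.7100 9.8700 2.1500 0.2400 5.6400 0.1800] k=[34 45 11 5 2 4 0]
t=15: x=[34.3300 43.6500 11.8400 5.0900 2.1500 3.8200 0.1200] k=[36 46 11 8 0 7 2]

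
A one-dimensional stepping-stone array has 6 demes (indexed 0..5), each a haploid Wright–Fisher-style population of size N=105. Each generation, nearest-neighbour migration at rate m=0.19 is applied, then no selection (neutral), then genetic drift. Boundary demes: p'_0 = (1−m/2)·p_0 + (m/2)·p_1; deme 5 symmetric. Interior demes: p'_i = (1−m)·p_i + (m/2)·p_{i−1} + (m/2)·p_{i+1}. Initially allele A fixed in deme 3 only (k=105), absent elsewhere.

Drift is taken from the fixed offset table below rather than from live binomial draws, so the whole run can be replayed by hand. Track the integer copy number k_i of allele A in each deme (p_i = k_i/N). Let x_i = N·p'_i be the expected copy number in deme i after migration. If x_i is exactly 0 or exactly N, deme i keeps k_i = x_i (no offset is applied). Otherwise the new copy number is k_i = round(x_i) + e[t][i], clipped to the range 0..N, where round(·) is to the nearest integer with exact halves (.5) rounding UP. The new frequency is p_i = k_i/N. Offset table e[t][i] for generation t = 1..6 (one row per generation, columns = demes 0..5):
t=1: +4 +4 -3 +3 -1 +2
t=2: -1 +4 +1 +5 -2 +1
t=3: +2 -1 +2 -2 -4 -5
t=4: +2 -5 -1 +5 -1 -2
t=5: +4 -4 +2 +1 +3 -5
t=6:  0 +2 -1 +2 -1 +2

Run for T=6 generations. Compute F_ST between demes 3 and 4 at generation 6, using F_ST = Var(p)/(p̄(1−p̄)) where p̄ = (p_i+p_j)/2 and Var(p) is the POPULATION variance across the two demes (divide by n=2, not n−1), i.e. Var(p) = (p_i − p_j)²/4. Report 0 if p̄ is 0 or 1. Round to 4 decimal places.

0.0739

t=0: k=[0 0 0 105 0 0]
t=1: x=[0.0000 0.0000 9.9750 85.0500 9.9750 0.0000] k=[0 0 7 88 9 0]
t=2: x=[0.0000 0.6650 14.0300 72.8000 15.6500 0.8550] k=[0 5 15 78 14 2]
t=3: x=[0.4750 5.4750 20.0350 65.9350 18.9400 3.1400] k=[2 4 22 64 15 0]
t=4: x=[2.1900 5.5200 24.2800 55.3550 18.2300 1.4250] k=[4 1 23 60 17 0]
t=5: x=[3.7150 3.3750 24.4250 52.4000 19.4700 1.6150] k=[8 0 26 53 22 0]
t=6: x=[7.2400 3.2300 26.0950 47.4900 22.8550 2.0900] k=[7 5 25 49 22 4]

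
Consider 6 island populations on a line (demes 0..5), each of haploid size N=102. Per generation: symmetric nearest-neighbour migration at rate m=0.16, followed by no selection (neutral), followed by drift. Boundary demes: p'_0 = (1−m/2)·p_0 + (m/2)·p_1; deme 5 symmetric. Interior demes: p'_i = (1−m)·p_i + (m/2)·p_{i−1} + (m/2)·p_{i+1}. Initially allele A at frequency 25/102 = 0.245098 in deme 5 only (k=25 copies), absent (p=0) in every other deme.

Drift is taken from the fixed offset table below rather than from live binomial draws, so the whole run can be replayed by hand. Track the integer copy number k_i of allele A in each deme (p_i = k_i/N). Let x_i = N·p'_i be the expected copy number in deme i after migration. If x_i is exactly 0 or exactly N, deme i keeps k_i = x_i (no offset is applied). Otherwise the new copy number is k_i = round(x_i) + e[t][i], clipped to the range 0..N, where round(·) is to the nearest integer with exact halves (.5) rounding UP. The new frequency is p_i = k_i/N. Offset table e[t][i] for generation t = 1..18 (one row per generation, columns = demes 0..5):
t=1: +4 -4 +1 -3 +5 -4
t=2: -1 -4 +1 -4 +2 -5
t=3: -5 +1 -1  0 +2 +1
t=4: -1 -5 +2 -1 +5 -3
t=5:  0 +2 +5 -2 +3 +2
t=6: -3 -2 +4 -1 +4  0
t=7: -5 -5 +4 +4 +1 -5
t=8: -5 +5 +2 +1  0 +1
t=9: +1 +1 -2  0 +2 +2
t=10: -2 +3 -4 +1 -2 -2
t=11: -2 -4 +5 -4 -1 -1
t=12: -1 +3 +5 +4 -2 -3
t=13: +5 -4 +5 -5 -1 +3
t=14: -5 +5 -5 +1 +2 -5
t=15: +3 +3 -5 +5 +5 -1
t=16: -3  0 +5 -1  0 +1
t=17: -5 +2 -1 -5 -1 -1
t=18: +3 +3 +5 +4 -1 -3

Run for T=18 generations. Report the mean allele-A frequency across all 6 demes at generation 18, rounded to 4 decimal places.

t=0: k=[0 0 0 0 0 25]
t=1: x=[0.0000 0.0000 0.0000 0.0000 2.0000 23.0000] k=[0 0 0 0 7 19]
t=2: x=[0.0000 0.0000 0.0000 0.5600 7.4000 18.0400] k=[0 0 0 0 9 13]
t=3: x=[0.0000 0.0000 0.0000 0.7200 8.6000 12.6800] k=[0 0 0 1 11 14]
t=4: x=[0.0000 0.0000 0.0800 1.7200 10.4400 13.7600] k=[0 0 2 1 15 11]
t=5: x=[0.0000 0.1600 1.7600 2.2000 13.5600 11.3200] k=[0 2 7 0 17 13]
t=6: x=[0.1600 2.2400 6.0400 1.9200 15.3200 13.3200] k=[0 0 10 1 19 13]
t=7: x=[0.0000 0.8000 8.4800 3.1600 17.0800 13.4800] k=[0 0 12 7 18 8]
t=8: x=[0.0000 0.9600 10.6400 8.2800 16.3200 8.8000] k=[0 6 13 9 16 10]
t=9: x=[0.4800 6.0800 12.1200 9.8800 14.9600 10.4800] k=[1 7 10 10 17 12]
t=10: x=[1.4800 6.7600 9.7600 10.5600 16.0400 12.4000] k=[0 10 6 12 14 10]
t=11: x=[0.8000 8.8800 6.8000 11.6800 13.5200 10.3200] k=[0 5 12 8 13 9]
t=12: x=[0.4000 5.1600 11.1200 8.7200 12.2800 9.3200] k=[0 8 16 13 10 6]
t=13: x=[0.6400 8.0000 15.1200 13.0000 9.9200 6.3200] k=[6 4 20 8 9 9]
t=14: x=[5.8400 5.4400 17.7600 9.0400 8.9200 9.0000] k=[1 10 13 10 11 4]
t=15: x=[1.7200 9.5200 12.5200 10.3200 10.3600 4.5600] k=[5 13 8 15 15 4]
t=16: x=[5.6400 11.9600 8.9600 14.4400 14.1200 4.8800] k=[3 12 14 13 14 6]
t=17: x=[3.7200 11.4400 13.7600 13.1600 13.2800 6.6400] k=[0 13 13 8 12 6]
t=18: x=[1.0400 11.9600 12.6000 8.7200 11.2000 6.4800] k=[4 15 18 13 10 3]

0.1029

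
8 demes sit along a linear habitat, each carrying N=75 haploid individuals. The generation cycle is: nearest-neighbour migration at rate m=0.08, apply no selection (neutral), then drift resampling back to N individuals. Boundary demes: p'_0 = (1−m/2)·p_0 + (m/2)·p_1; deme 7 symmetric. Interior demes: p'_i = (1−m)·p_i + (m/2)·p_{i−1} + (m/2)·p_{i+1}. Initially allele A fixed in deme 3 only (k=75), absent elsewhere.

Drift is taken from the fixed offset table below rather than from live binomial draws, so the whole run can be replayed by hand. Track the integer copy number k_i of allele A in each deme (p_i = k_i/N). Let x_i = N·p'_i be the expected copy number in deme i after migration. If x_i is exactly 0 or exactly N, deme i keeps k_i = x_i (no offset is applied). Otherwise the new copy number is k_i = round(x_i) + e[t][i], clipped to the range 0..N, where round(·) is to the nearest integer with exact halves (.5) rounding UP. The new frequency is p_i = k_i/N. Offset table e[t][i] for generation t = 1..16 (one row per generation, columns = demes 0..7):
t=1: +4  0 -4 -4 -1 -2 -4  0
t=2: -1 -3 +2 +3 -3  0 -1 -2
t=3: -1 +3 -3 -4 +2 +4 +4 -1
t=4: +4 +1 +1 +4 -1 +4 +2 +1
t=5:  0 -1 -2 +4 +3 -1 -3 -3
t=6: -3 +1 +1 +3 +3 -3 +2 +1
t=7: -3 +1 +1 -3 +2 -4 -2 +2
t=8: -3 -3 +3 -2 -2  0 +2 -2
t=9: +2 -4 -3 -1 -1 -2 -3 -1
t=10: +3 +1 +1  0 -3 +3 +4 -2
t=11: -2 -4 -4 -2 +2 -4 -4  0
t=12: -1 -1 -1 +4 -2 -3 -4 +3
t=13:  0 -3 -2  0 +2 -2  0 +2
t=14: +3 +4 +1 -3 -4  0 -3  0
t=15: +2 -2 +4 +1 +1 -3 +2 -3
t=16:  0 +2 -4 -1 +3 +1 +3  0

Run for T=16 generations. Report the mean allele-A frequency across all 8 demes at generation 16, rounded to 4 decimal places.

0.1200

t=0: k=[0 0 0 75 0 0 0 0]
t=1: x=[0.0000 0.0000 3.0000 69.0000 3.0000 0.0000 0.0000 0.0000] k=[0 0 0 65 2 0 0 0]
t=2: x=[0.0000 0.0000 2.6000 59.8800 4.4400 0.0800 0.0000 0.0000] k=[0 0 5 63 1 0 0 0]
t=3: x=[0.0000 0.2000 7.1200 58.2000 3.4400 0.0400 0.0000 0.0000] k=[0 3 4 54 5 4 0 0]
t=4: x=[0.1200 2.9200 5.9600 50.0400 6.9200 3.8800 0.1600 0.0000] k=[4 4 7 54 6 8 2 0]
t=5: x=[4.0000 4.1200 8.7600 50.2000 8.0000 7.6800 2.1600 0.0800] k=[4 3 7 54 11 7 0 0]
t=6: x=[3.9600 3.2000 8.7200 50.4000 12.5600 6.8800 0.2800 0.0000] k=[1 4 10 53 16 4 2 0]
t=7: x=[1.1200 4.1200 11.4800 49.8000 17.0000 4.4000 2.0000 0.0800] k=[0 5 12 47 19 0 0 2]
t=8: x=[0.2000 5.0800 13.1200 44.4800 19.3600 0.7600 0.0800 1.9200] k=[0 2 16 42 17 1 2 0]
t=9: x=[0.0800 2.4800 16.4800 39.9600 17.3600 1.6800 1.8800 0.0800] k=[2 0 13 39 16 0 0 0]
t=10: x=[1.9200 0.6000 13.5200 37.0400 16.2800 0.6400 0.0000 0.0000] k=[5 2 15 37 13 4 0 0]
t=11: x=[4.8800 2.6400 15.3600 35.1600 13.6000 4.2000 0.1600 0.0000] k=[3 0 11 33 16 0 0 0]
t=12: x=[2.8800 0.5600 11.4400 31.4400 16.0400 0.6400 0.0000 0.0000] k=[2 0 10 35 14 0 0 0]
t=13: x=[1.9200 0.4800 10.6000 33.1600 14.2800 0.5600 0.0000 0.0000] k=[2 0 9 33 16 0 0 0]
t=14: x=[1.9200 0.4400 9.6000 31.3600 16.0400 0.6400 0.0000 0.0000] k=[5 4 11 28 12 1 0 0]
t=15: x=[4.9600 4.3200 11.4000 26.6800 12.2000 1.4000 0.0400 0.0000] k=[7 2 15 28 13 0 2 0]
t=16: x=[6.8000 2.7200 15.0000 26.8800 13.0800 0.6000 1.8400 0.0800] k=[7 5 11 26 16 2 5 0]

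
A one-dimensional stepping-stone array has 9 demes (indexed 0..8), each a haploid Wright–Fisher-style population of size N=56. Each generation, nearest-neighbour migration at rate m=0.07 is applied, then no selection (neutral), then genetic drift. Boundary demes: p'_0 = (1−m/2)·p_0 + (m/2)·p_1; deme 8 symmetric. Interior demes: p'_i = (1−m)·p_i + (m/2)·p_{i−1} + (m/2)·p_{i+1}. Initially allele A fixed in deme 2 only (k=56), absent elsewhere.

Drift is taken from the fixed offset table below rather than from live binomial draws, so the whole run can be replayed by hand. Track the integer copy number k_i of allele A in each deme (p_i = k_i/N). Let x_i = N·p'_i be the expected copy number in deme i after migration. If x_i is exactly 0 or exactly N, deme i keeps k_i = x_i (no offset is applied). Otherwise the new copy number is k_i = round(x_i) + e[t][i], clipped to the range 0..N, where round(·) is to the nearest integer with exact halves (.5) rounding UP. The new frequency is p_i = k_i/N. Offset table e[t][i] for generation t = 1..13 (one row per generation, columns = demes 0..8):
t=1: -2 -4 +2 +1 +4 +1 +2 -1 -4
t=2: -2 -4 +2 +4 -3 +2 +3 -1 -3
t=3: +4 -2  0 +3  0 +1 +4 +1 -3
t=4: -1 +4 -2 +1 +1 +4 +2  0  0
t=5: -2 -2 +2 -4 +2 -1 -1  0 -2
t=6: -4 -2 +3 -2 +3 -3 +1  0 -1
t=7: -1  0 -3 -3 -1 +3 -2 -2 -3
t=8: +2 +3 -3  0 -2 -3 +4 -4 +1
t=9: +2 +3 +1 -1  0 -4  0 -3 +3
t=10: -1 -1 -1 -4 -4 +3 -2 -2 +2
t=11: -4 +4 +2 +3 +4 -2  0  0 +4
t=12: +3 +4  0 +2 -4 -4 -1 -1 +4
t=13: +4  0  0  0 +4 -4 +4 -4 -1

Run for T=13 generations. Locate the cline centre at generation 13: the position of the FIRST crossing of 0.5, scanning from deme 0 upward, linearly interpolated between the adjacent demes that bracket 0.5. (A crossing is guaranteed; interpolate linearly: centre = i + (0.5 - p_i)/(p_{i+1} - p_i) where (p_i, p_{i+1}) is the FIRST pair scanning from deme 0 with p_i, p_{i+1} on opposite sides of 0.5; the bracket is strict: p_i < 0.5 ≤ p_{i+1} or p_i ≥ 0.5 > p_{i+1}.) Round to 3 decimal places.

1.889

t=0: k=[0 0 56 0 0 0 0 0 0]
t=1: x=[0.0000 1.9600 52.0800 1.9600 0.0000 0.0000 0.0000 0.0000 0.0000] k=[0 0 54 3 0 0 0 0 0]
t=2: x=[0.0000 1.8900 50.3250 4.6800 0.1050 0.0000 0.0000 0.0000 0.0000] k=[0 0 52 9 0 0 0 0 0]
t=3: x=[0.0000 1.8200 48.6750 10.1900 0.3150 0.0000 0.0000 0.0000 0.0000] k=[0 0 49 13 0 0 0 0 0]
t=4: x=[0.0000 1.7150 46.0250 13.8050 0.4550 0.0000 0.0000 0.0000 0.0000] k=[0 6 44 15 1 0 0 0 0]
t=5: x=[0.2100 7.1200 41.6550 15.5250 1.4550 0.0350 0.0000 0.0000 0.0000] k=[0 5 44 12 3 0 0 0 0]
t=6: x=[0.1750 6.1900 41.5150 12.8050 3.2100 0.1050 0.0000 0.0000 0.0000] k=[0 4 45 11 6 0 0 0 0]
t=7: x=[0.1400 5.2950 42.3750 12.0150 5.9650 0.2100 0.0000 0.0000 0.0000] k=[0 5 39 9 5 3 0 0 0]
t=8: x=[0.1750 6.0150 36.7600 9.9100 5.0700 2.9650 0.1050 0.0000 0.0000] k=[2 9 34 10 3 0 4 0 0]
t=9: x=[2.2450 9.6300 32.2850 10.5950 3.1400 0.2450 3.7200 0.1400 0.0000] k=[4 13 33 10 3 0 4 0 0]
t=10: x=[4.3150 13.3850 31.4950 10.5600 3.1400 0.2450 3.7200 0.1400 0.0000] k=[3 12 30 7 0 3 2 0 0]
t=11: x=[3.3150 12.3150 28.5650 7.5600 0.3500 2.8600 1.9650 0.0700 0.0000] k=[0 16 31 11 4 1 2 0 0]
t=12: x=[0.5600 15.9650 29.7750 11.4550 4.1400 1.1400 1.8950 0.0700 0.0000] k=[4 20 30 13 0 0 1 0 0]
t=13: x=[4.5600 19.7900 29.0550 13.1400 0.4550 0.0350 0.9300 0.0350 0.0000] k=[9 20 29 13 4 0 5 0 0]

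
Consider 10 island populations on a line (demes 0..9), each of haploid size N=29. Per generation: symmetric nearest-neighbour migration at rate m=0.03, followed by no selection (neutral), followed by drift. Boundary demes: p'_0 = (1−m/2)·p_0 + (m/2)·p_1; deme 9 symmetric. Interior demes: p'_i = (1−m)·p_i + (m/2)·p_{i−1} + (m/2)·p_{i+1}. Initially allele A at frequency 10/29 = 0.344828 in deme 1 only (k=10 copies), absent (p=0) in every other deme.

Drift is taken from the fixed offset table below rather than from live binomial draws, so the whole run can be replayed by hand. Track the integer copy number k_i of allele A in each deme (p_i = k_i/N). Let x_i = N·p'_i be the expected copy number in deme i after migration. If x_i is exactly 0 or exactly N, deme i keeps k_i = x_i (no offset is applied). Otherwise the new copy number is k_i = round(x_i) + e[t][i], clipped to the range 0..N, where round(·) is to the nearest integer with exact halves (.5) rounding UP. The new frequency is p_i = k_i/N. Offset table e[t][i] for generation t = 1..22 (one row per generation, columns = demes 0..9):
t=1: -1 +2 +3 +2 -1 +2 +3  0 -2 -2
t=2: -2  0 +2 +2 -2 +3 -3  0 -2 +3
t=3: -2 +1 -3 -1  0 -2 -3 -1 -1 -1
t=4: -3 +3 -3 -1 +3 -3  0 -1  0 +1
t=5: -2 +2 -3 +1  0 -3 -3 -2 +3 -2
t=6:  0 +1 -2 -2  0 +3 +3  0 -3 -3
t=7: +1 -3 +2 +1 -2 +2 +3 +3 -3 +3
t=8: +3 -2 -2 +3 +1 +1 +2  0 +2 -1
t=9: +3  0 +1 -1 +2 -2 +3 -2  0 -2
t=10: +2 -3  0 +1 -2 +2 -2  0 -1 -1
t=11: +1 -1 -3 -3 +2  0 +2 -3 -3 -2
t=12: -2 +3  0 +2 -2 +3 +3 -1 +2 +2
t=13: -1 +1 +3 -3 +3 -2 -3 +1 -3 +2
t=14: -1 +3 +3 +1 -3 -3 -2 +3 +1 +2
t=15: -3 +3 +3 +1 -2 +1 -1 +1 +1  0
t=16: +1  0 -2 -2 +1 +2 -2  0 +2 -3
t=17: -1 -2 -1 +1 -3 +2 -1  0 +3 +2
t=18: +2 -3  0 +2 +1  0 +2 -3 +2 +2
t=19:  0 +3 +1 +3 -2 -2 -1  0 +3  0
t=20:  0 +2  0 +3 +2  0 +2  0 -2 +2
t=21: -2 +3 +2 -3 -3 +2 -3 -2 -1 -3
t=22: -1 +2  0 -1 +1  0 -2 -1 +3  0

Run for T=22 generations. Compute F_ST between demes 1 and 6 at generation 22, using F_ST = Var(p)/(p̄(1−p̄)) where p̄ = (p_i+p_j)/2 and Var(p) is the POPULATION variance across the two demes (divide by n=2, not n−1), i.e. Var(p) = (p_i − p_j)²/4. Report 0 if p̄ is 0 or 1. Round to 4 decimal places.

t=0: k=[0 10 0 0 0 0 0 0 0 0]
t=1: x=[0.1500 9.7000 0.1500 0.0000 0.0000 0.0000 0.0000 0.0000 0.0000 0.0000] k=[0 12 3 0 0 0 0 0 0 0]
t=2: x=[0.1800 11.6850 3.0900 0.0450 0.0000 0.0000 0.0000 0.0000 0.0000 0.0000] k=[0 12 5 2 0 0 0 0 0 0]
t=3: x=[0.1800 11.7150 5.0600 2.0150 0.0300 0.0000 0.0000 0.0000 0.0000 0.0000] k=[0 13 2 1 0 0 0 0 0 0]
t=4: x=[0.1950 12.6400 2.1500 1.0000 0.0150 0.0000 0.0000 0.0000 0.0000 0.0000] k=[0 16 0 0 3 0 0 0 0 0]
t=5: x=[0.2400 15.5200 0.2400 0.0450 2.9100 0.0450 0.0000 0.0000 0.0000 0.0000] k=[0 18 0 1 3 0 0 0 0 0]
t=6: x=[0.2700 17.4600 0.2850 1.0150 2.9250 0.0450 0.0000 0.0000 0.0000 0.0000] k=[0 18 0 0 3 3 0 0 0 0]
t=7: x=[0.2700 17.4600 0.2700 0.0450 2.9550 2.9550 0.0450 0.0000 0.0000 0.0000] k=[1 14 2 1 1 5 3 0 0 0]
t=8: x=[1.1950 13.6250 2.1650 1.0150 1.0600 4.9100 2.9850 0.0450 0.0000 0.0000] k=[4 12 0 4 2 6 5 0 0 0]
t=9: x=[4.1200 11.7000 0.2400 3.9100 2.0900 5.9250 4.9400 0.0750 0.0000 0.0000] k=[7 12 1 3 4 4 8 0 0 0]
t=10: x=[7.0750 11.7600 1.1950 2.9850 3.9850 4.0600 7.8200 0.1200 0.0000 0.0000] k=[9 9 1 4 2 6 6 0 0 0]
t=11: x=[9.0000 8.8800 1.1650 3.9250 2.0900 5.9400 5.9100 0.0900 0.0000 0.0000] k=[10 8 0 1 4 6 8 0 0 0]
t=12: x=[9.9700 7.9100 0.1350 1.0300 3.9850 6.0000 7.8500 0.1200 0.0000 0.0000] k=[8 11 0 3 2 9 11 0 0 0]
t=13: x=[8.0450 10.7900 0.2100 2.9400 2.1200 8.9250 10.8050 0.1650 0.0000 0.0000] k=[7 12 3 0 5 7 8 1 0 0]
t=14: x=[7.0750 11.7900 3.0900 0.1200 4.9550 6.9850 7.8800 1.0900 0.0150 0.0000] k=[6 15 6 1 2 4 6 4 1 0]
t=15: x=[6.1350 14.7300 6.0600 1.0900 2.0150 4.0000 5.9400 3.9850 1.0300 0.0150] k=[3 18 9 2 0 5 5 5 2 0]
t=16: x=[3.2250 17.6400 9.0300 2.0750 0.1050 4.9250 5.0000 4.9550 2.0150 0.0300] k=[4 18 7 0 1 7 3 5 4 0]
t=17: x=[4.2100 17.6250 7.0600 0.1200 1.0750 6.8500 3.0900 4.9550 3.9550 0.0600] k=[3 16 6 1 0 9 2 5 7 2]
t=18: x=[3.1950 15.6550 6.0750 1.0600 0.1500 8.7600 2.1500 4.9850 6.8950 2.0750] k=[5 13 6 3 1 9 4 2 9 4]
t=19: x=[5.1200 12.7750 6.0600 3.0150 1.1500 8.8050 4.0450 2.1350 8.8200 4.0750] k=[5 16 7 6 0 7 3 2 12 4]
t=20: x=[5.1650 15.7000 7.1200 5.9250 0.1950 6.8350 3.0450 2.1650 11.7300 4.1200] k=[5 18 7 9 2 7 5 2 10 6]
t=21: x=[5.1950 17.6400 7.1950 8.8650 2.1800 6.8950 4.9850 2.1650 9.8200 6.0600] k=[3 21 9 6 0 9 2 0 9 3]
t=22: x=[3.2700 20.5500 9.1350 5.9550 0.2250 8.7600 2.0750 0.1650 8.7750 3.0900] k=[2 23 9 5 1 9 0 0 12 3]

0.6571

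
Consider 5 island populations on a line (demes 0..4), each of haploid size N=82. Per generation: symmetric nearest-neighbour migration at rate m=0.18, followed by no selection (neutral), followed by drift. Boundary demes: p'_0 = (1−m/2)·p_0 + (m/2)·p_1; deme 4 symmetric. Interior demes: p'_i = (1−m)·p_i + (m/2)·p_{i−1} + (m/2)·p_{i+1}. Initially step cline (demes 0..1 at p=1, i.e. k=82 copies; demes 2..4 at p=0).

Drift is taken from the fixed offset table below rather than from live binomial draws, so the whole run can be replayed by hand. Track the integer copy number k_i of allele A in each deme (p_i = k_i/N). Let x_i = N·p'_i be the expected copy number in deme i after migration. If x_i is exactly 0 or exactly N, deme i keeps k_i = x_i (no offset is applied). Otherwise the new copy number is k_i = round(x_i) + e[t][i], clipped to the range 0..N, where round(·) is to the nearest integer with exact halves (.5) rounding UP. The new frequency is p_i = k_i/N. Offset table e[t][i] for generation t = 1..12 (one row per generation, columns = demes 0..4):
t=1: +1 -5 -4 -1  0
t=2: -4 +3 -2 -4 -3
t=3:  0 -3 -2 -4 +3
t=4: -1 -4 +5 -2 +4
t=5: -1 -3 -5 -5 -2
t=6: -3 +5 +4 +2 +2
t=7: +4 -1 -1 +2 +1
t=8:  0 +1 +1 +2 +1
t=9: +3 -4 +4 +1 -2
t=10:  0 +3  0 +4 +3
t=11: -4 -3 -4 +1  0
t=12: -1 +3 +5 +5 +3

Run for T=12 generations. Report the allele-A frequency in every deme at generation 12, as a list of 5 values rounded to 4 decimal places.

t=0: k=[82 82 0 0 0]
t=1: x=[82.0000 74.6200 7.3800 0.0000 0.0000] k=[82 70 3 0 0]
t=2: x=[80.9200 65.0500 8.7600 0.2700 0.0000] k=[77 68 7 0 0]
t=3: x=[76.1900 63.3200 11.8600 0.6300 0.0000] k=[76 60 10 0 0]
t=4: x=[74.5600 56.9400 13.6000 0.9000 0.0000] k=[74 53 19 0 0]
t=5: x=[72.1100 51.8300 20.3500 1.7100 0.0000] k=[71 49 15 0 0]
t=6: x=[69.0200 47.9200 16.7100 1.3500 0.0000] k=[66 53 21 3 0]
t=7: x=[64.8300 51.2900 22.2600 4.3500 0.2700] k=[69 50 21 6 1]
t=8: x=[67.2900 49.1000 22.2600 6.9000 1.4500] k=[67 50 23 9 2]
t=9: x=[65.4700 49.1000 24.1700 9.6300 2.6300] k=[68 45 28 11 1]
t=10: x=[65.9300 45.5400 28.0000 11.6300 1.9000] k=[66 49 28 16 5]
t=11: x=[64.4700 48.6400 28.8100 16.0900 5.9900] k=[60 46 25 17 6]
t=12: x=[58.7400 45.3700 26.1700 16.7300 6.9900] k=[58 48 31 22 10]

[0.7073, 0.5854, 0.3780, 0.2683, 0.1220]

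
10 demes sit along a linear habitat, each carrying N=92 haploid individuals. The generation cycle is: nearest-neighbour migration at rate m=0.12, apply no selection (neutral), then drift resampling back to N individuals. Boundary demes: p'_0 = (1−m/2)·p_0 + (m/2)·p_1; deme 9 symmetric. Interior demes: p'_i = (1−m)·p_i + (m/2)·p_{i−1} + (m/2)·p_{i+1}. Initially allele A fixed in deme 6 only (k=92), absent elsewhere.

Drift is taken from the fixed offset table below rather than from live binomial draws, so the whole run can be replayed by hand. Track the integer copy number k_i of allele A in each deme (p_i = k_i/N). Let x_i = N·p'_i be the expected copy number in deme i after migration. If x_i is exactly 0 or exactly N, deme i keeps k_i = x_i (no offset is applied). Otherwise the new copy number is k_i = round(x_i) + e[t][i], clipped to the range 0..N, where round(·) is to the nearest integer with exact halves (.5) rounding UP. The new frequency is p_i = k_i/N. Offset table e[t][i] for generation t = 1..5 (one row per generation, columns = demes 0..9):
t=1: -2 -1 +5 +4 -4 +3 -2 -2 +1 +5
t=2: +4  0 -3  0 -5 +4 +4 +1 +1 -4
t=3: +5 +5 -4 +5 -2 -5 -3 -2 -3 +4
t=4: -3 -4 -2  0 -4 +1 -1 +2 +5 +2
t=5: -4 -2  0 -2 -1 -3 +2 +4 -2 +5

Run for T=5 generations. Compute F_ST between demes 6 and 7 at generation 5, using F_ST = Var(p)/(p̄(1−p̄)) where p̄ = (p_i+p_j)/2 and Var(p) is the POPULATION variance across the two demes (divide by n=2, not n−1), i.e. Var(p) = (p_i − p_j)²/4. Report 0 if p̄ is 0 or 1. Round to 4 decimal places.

0.1332

t=0: k=[0 0 0 0 0 0 92 0 0 0]
t=1: x=[0.0000 0.0000 0.0000 0.0000 0.0000 5.5200 80.9600 5.5200 0.0000 0.0000] k=[0 0 0 0 0 9 79 4 0 0]
t=2: x=[0.0000 0.0000 0.0000 0.0000 0.5400 12.6600 70.3000 8.2600 0.2400 0.0000] k=[0 0 0 0 0 17 74 9 1 0]
t=3: x=[0.0000 0.0000 0.0000 0.0000 1.0200 19.4000 66.6800 12.4200 1.4200 0.0600] k=[0 0 0 0 0 14 64 10 0 4]
t=4: x=[0.0000 0.0000 0.0000 0.0000 0.8400 16.1600 57.7600 12.6400 0.8400 3.7600] k=[0 0 0 0 0 17 57 15 6 6]
t=5: x=[0.0000 0.0000 0.0000 0.0000 1.0200 18.3800 52.0800 16.9800 6.5400 6.0000] k=[0 0 0 0 0 15 54 21 5 11]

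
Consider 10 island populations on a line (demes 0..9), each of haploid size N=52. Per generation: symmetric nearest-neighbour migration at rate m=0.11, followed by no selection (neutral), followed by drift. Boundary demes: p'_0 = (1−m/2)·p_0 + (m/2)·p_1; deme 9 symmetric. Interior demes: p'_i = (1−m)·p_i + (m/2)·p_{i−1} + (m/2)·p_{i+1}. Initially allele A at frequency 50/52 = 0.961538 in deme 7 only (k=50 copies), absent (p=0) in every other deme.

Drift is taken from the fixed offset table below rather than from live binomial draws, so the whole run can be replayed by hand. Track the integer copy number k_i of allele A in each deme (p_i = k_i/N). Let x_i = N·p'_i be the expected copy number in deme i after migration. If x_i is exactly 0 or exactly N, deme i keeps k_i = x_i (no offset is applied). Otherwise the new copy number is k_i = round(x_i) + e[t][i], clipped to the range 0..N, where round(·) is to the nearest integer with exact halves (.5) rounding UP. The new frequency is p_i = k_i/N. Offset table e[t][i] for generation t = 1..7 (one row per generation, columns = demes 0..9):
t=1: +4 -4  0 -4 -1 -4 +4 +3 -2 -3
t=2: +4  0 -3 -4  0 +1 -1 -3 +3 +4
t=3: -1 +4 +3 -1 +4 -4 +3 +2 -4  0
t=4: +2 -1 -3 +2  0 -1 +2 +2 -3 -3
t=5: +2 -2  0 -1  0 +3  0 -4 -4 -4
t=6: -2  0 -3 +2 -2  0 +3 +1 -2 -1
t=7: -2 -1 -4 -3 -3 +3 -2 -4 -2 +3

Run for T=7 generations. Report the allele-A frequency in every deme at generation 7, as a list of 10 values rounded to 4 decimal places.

t=0: k=[0 0 0 0 0 0 0 50 0 0]
t=1: x=[0.0000 0.0000 0.0000 0.0000 0.0000 0.0000 2.7500 44.5000 2.7500 0.0000] k=[0 0 0 0 0 0 7 48 1 0]
t=2: x=[0.0000 0.0000 0.0000 0.0000 0.0000 0.3850 8.8700 43.1600 3.5300 0.0550] k=[0 0 0 0 0 1 8 40 7 4]
t=3: x=[0.0000 0.0000 0.0000 0.0000 0.0550 1.3300 9.3750 36.4250 8.6500 4.1650] k=[0 0 0 0 4 0 12 38 5 4]
t=4: x=[0.0000 0.0000 0.0000 0.2200 3.5600 0.8800 12.7700 34.7550 6.7600 4.0550] k=[0 0 0 2 4 0 15 37 4 1]
t=5: x=[0.0000 0.0000 0.1100 2.0000 3.6700 1.0450 15.3850 33.9750 5.6500 1.1650] k=[0 0 0 1 4 4 15 30 2 0]
t=6: x=[0.0000 0.0000 0.0550 1.1100 3.8350 4.6050 15.2200 27.6350 3.4300 0.1100] k=[0 0 0 3 2 5 18 29 1 0]
t=7: x=[0.0000 0.0000 0.1650 2.7800 2.2200 5.5500 17.8900 26.8550 2.4850 0.0550] k=[0 0 0 0 0 9 16 23 0 3]

[0.0000, 0.0000, 0.0000, 0.0000, 0.0000, 0.1731, 0.3077, 0.4423, 0.0000, 0.0577]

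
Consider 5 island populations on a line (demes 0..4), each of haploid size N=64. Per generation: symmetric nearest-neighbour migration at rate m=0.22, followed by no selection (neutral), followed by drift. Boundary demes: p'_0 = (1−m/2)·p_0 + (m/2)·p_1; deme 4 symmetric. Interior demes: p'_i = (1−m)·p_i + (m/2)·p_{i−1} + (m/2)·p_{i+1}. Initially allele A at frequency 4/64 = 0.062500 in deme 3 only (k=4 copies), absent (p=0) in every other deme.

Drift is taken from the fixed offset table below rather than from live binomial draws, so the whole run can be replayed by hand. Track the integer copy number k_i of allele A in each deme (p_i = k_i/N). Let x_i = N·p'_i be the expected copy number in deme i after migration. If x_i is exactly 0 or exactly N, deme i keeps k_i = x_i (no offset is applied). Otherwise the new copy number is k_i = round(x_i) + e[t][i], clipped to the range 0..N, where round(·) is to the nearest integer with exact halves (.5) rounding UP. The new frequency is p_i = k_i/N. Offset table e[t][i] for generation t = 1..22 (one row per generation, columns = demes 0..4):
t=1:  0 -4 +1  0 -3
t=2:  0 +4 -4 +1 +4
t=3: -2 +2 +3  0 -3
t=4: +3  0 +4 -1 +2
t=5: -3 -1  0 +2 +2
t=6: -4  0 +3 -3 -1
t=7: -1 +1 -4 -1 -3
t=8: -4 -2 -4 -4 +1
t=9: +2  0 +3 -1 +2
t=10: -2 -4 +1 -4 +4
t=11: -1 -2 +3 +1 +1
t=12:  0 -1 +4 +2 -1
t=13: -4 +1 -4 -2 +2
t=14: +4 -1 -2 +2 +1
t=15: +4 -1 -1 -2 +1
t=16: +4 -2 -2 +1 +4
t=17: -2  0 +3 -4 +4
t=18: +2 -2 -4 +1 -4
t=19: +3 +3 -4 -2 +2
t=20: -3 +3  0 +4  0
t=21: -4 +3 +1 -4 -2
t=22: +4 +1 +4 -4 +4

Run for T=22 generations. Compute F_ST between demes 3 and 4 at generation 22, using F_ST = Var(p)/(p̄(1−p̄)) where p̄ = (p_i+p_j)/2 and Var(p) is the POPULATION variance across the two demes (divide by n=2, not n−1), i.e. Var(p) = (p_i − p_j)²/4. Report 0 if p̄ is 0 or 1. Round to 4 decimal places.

0.0940

t=0: k=[0 0 0 4 0]
t=1: x=[0.0000 0.0000 0.4400 3.1200 0.4400] k=[0 0 1 3 0]
t=2: x=[0.0000 0.1100 1.1100 2.4500 0.3300] k=[0 4 0 3 4]
t=3: x=[0.4400 3.1200 0.7700 2.7800 3.8900] k=[0 5 4 3 1]
t=4: x=[0.5500 4.3400 4.0000 2.8900 1.2200] k=[4 4 8 2 3]
t=5: x=[4.0000 4.4400 6.9000 2.7700 2.8900] k=[1 3 7 5 5]
t=6: x=[1.2200 3.2200 6.3400 5.2200 5.0000] k=[0 3 9 2 4]
t=7: x=[0.3300 3.3300 7.5700 2.9900 3.7800] k=[0 4 4 2 1]
t=8: x=[0.4400 3.5600 3.7800 2.1100 1.1100] k=[0 2 0 0 2]
t=9: x=[0.2200 1.5600 0.2200 0.2200 1.7800] k=[2 2 3 0 4]
t=10: x=[2.0000 2.1100 2.5600 0.7700 3.5600] k=[0 0 4 0 8]
t=11: x=[0.0000 0.4400 3.1200 1.3200 7.1200] k=[0 0 6 2 8]
t=12: x=[0.0000 0.6600 4.9000 3.1000 7.3400] k=[0 0 9 5 6]
t=13: x=[0.0000 0.9900 7.5700 5.5500 5.8900] k=[0 2 4 4 8]
t=14: x=[0.2200 2.0000 3.7800 4.4400 7.5600] k=[4 1 2 6 9]
t=15: x=[3.6700 1.4400 2.3300 5.8900 8.6700] k=[8 0 1 4 10]
t=16: x=[7.1200 0.9900 1.2200 4.3300 9.3400] k=[11 0 0 5 13]
t=17: x=[9.7900 1.2100 0.5500 5.3300 12.1200] k=[8 1 4 1 16]
t=18: x=[7.2300 2.1000 3.3400 2.9800 14.3500] k=[9 0 0 4 10]
t=19: x=[8.0100 0.9900 0.4400 4.2200 9.3400] k=[11 4 0 2 11]
t=20: x=[10.2300 4.3300 0.6600 2.7700 10.0100] k=[7 7 1 7 10]
t=21: x=[7.0000 6.3400 2.3200 6.6700 9.6700] k=[3 9 3 3 8]
t=22: x=[3.6600 7.6800 3.6600 3.5500 7.4500] k=[8 9 8 0 11]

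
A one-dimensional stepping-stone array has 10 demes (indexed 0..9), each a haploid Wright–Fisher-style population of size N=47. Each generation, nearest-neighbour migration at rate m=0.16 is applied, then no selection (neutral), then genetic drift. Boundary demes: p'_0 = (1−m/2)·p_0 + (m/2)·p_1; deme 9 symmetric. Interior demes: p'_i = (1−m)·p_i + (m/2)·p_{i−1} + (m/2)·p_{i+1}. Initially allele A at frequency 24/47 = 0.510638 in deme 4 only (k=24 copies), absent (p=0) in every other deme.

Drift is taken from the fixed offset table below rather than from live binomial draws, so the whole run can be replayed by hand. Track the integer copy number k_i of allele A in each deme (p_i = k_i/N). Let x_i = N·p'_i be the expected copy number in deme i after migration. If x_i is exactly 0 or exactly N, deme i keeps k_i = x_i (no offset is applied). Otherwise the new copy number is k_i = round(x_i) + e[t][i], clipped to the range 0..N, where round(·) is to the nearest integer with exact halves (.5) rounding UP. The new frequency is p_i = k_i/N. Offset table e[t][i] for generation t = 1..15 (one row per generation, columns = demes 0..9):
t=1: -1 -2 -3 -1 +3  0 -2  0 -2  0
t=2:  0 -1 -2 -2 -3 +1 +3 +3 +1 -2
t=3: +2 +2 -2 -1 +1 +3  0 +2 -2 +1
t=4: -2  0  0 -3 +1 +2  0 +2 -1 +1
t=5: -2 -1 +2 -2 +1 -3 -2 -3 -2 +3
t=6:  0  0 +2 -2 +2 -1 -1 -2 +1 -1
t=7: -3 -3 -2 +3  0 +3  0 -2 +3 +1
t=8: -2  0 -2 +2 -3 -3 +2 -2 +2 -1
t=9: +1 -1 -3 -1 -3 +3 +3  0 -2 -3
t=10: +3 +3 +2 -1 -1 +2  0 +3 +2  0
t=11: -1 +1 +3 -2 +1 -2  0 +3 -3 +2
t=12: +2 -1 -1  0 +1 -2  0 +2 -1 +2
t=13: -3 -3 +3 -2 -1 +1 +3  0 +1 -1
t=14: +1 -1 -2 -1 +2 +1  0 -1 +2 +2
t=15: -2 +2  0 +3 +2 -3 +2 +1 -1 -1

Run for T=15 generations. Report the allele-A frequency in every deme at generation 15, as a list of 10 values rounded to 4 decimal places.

[0.0000, 0.0426, 0.0638, 0.1064, 0.1915, 0.1064, 0.2553, 0.1702, 0.0851, 0.0851]

t=0: k=[0 0 0 0 24 0 0 0 0 0]
t=1: x=[0.0000 0.0000 0.0000 1.9200 20.1600 1.9200 0.0000 0.0000 0.0000 0.0000] k=[0 0 0 1 23 2 0 0 0 0]
t=2: x=[0.0000 0.0000 0.0800 2.6800 19.5600 3.5200 0.1600 0.0000 0.0000 0.0000] k=[0 0 0 1 17 5 3 0 0 0]
t=3: x=[0.0000 0.0000 0.0800 2.2000 14.7600 5.8000 2.9200 0.2400 0.0000 0.0000] k=[0 0 0 1 16 9 3 2 0 0]
t=4: x=[0.0000 0.0000 0.0800 2.1200 14.2400 9.0800 3.4000 1.9200 0.1600 0.0000] k=[0 0 0 0 15 11 3 4 0 0]
t=5: x=[0.0000 0.0000 0.0000 1.2000 13.4800 10.6800 3.7200 3.6000 0.3200 0.0000] k=[0 0 0 0 14 8 2 1 0 0]
t=6: x=[0.0000 0.0000 0.0000 1.1200 12.4000 8.0000 2.4000 1.0000 0.0800 0.0000] k=[0 0 0 0 14 7 1 0 1 0]
t=7: x=[0.0000 0.0000 0.0000 1.1200 12.3200 7.0800 1.4000 0.1600 0.8400 0.0800] k=[0 0 0 4 12 10 1 0 4 1]
t=8: x=[0.0000 0.0000 0.3200 4.3200 11.2000 9.4400 1.6400 0.4000 3.4400 1.2400] k=[0 0 0 6 8 6 4 0 5 0]
t=9: x=[0.0000 0.0000 0.4800 5.6800 7.6800 6.0000 3.8400 0.7200 4.2000 0.4000] k=[0 0 0 5 5 9 7 1 2 0]
t=10: x=[0.0000 0.0000 0.4000 4.6000 5.3200 8.5200 6.6800 1.5600 1.7600 0.1600] k=[0 0 2 4 4 11 7 5 4 0]
t=11: x=[0.0000 0.1600 2.0000 3.8400 4.5600 10.1200 7.1600 5.0800 3.7600 0.3200] k=[0 1 5 2 6 8 7 8 1 2]
t=12: x=[0.0800 1.2400 4.4400 2.5600 5.8400 7.7600 7.1600 7.3600 1.6400 1.9200] k=[2 0 3 3 7 6 7 9 1 4]
t=13: x=[1.8400 0.4000 2.7600 3.3200 6.6000 6.1600 7.0800 8.2000 1.8800 3.7600] k=[0 0 6 1 6 7 10 8 3 3]
t=14: x=[0.0000 0.4800 5.1200 1.8000 5.6800 7.1600 9.6000 7.7600 3.4000 3.0000] k=[0 0 3 1 8 8 10 7 5 5]
t=15: x=[0.0000 0.2400 2.6000 1.7200 7.4400 8.1600 9.6000 7.0800 5.1600 5.0000] k=[0 2 3 5 9 5 12 8 4 4]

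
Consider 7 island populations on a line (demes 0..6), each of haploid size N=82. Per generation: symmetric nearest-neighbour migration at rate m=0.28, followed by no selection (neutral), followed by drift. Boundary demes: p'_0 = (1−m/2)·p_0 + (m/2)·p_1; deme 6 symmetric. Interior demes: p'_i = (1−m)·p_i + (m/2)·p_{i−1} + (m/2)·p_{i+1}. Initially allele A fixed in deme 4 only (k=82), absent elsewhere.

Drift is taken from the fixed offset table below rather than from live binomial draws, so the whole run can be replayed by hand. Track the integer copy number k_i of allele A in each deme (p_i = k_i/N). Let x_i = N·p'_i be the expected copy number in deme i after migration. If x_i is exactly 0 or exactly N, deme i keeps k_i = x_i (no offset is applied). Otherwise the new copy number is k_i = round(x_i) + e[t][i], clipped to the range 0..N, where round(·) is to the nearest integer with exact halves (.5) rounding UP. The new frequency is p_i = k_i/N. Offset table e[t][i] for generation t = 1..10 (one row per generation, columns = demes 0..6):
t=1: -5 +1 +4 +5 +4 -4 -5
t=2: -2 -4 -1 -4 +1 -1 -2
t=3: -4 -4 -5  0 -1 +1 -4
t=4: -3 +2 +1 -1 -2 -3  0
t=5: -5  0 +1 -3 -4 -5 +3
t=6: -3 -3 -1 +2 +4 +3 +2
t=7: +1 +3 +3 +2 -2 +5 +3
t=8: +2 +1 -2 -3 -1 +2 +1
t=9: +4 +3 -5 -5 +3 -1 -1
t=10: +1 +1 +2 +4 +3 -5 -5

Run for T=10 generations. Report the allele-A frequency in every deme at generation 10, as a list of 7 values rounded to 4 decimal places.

t=0: k=[0 0 0 0 82 0 0]
t=1: x=[0.0000 0.0000 0.0000 11.4800 59.0400 11.4800 0.0000] k=[0 0 0 16 63 7 0]
t=2: x=[0.0000 0.0000 2.2400 20.3400 48.5800 13.8600 0.9800] k=[0 0 1 16 50 13 0]
t=3: x=[0.0000 0.1400 2.9600 18.6600 40.0600 16.3600 1.8200] k=[0 0 0 19 39 17 0]
t=4: x=[0.0000 0.0000 2.6600 19.1400 33.1200 17.7000 2.3800] k=[0 0 4 18 31 15 2]
t=5: x=[0.0000 0.5600 5.4000 17.8600 26.9400 15.4200 3.8200] k=[0 1 6 15 23 10 7]
t=6: x=[0.1400 1.5600 6.5600 14.8600 20.0600 11.4000 7.4200] k=[0 0 6 17 24 14 9]
t=7: x=[0.0000 0.8400 6.7000 16.4400 21.6200 14.7000 9.7000] k=[0 4 10 18 20 20 13]
t=8: x=[0.5600 4.2800 10.2800 17.1600 19.7200 19.0200 13.9800] k=[3 5 8 14 19 21 15]
t=9: x=[3.2800 5.1400 8.4200 13.8600 18.5800 19.8800 15.8400] k=[7 8 3 9 22 19 15]
t=10: x=[7.1400 7.1600 4.5400 9.9800 19.7600 18.8600 15.5600] k=[8 8 7 14 23 14 11]

[0.0976, 0.0976, 0.0854, 0.1707, 0.2805, 0.1707, 0.1341]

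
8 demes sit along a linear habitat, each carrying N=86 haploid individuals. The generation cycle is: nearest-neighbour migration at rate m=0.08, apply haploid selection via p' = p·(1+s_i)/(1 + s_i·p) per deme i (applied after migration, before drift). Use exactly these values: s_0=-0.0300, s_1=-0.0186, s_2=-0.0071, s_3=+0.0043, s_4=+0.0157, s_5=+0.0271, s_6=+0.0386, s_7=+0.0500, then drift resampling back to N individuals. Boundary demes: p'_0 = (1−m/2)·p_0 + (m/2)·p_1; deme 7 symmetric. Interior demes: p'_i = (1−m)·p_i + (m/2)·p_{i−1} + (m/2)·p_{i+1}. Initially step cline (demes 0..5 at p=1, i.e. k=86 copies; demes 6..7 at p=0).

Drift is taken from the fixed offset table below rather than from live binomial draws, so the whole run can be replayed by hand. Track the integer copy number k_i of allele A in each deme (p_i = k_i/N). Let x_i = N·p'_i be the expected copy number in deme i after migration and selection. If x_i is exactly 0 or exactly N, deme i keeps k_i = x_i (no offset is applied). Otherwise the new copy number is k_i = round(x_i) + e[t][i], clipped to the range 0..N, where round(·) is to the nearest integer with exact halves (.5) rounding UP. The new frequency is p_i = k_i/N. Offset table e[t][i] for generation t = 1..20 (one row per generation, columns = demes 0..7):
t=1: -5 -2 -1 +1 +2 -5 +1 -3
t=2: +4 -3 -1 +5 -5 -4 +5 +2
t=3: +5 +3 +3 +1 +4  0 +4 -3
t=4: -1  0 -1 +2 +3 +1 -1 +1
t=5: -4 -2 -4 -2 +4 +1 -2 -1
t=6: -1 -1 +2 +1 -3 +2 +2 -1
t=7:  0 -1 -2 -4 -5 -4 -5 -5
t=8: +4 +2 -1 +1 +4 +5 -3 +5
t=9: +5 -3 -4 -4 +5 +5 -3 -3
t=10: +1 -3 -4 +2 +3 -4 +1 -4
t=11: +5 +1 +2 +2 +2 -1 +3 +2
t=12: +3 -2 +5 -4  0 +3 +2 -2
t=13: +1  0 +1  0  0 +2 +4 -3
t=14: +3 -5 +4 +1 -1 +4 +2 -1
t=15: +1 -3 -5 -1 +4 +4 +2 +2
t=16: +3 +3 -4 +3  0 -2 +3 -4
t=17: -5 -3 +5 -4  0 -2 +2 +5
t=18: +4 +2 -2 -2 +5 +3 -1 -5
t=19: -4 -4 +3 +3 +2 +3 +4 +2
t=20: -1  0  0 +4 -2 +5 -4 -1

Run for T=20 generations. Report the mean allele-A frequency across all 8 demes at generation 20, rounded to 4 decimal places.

0.7834

t=0: k=[86 86 86 86 86 86 0 0]
t=1: x=[86.0000 86.0000 86.0000 86.0000 86.0000 82.6472 3.5673 0.0000] k=[86 86 86 86 86 78 5 0]
t=2: x=[86.0000 86.0000 86.0000 86.0000 85.6849 75.6460 7.9903 0.2100] k=[86 86 86 86 81 72 13 2]
t=3: x=[86.0000 86.0000 86.0000 85.8009 80.9150 70.3453 15.3928 2.5584] k=[86 86 86 86 85 70 19 0]
t=4: x=[86.0000 86.0000 86.0000 85.9602 84.4637 68.9288 20.8728 0.7976] k=[86 86 86 86 86 70 20 2]
t=5: x=[86.0000 86.0000 86.0000 86.0000 85.3698 69.0075 21.8923 2.8515] k=[86 86 86 86 86 70 20 2]
t=6: x=[86.0000 86.0000 86.0000 86.0000 85.3698 69.0075 21.8923 2.8515] k=[86 86 86 86 82 71 24 2]
t=7: x=[86.0000 86.0000 86.0000 85.8407 81.7829 69.9126 25.6769 3.0189] k=[86 86 86 82 77 66 21 0]
t=8: x=[86.0000 86.0000 85.8389 81.9765 76.8877 65.0664 22.5850 0.8816] k=[86 86 85 83 81 70 20 6]
t=9: x=[86.0000 85.9592 84.9527 83.0124 80.7178 68.8107 22.0553 6.8618] k=[86 83 81 79 86 74 19 4]
t=10: x=[85.8763 82.9859 80.9663 79.3862 85.2516 72.5855 21.1992 4.8171] k=[86 80 77 81 86 69 22 1]
t=11: x=[85.7526 80.0163 77.2240 81.0600 85.1335 68.1807 23.6844 1.9299] k=[86 81 79 83 86 67 27 4]
t=12: x=[85.7938 81.0329 79.1955 82.9726 85.1335 66.5652 28.3957 5.1513] k=[86 79 84 79 85 70 30 3]
t=13: x=[85.7114 79.3660 83.5833 79.4660 84.1878 69.3618 31.2697 4.2739] k=[86 79 85 79 84 71 35 1]
t=14: x=[85.7114 79.4066 84.5096 79.4660 83.3207 70.4240 35.8693 2.4746] k=[86 74 86 80 82 74 38 1]
t=15: x=[85.5052 74.7781 85.2749 80.3427 81.6646 73.1745 38.7648 2.6003] k=[86 72 80 79 86 77 41 5]
t=16: x=[85.4228 72.6699 79.5979 79.3464 85.3698 76.1555 41.8131 6.7368] k=[86 76 76 82 85 74 45 3]
t=17: x=[85.5877 76.2387 76.1782 81.8968 84.4637 73.5671 45.2927 4.9007] k=[81 73 81 78 84 72 47 10]
t=18: x=[80.5259 73.4400 80.5236 78.3898 83.3207 71.7999 47.3275 11.9741] k=[85 75 79 76 86 75 46 7]
t=19: x=[84.5574 75.3866 78.6724 76.5561 85.1729 74.5481 46.4103 8.9435] k=[81 71 82 80 86 78 50 11]
t=20: x=[80.4438 71.6165 81.4494 80.3427 85.4486 77.4090 50.3529 13.0924] k=[79 72 81 84 83 82 46 12]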